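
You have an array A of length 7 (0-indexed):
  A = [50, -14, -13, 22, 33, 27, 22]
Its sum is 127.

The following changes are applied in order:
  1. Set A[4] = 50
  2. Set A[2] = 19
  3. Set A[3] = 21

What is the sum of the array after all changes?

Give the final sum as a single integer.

Answer: 175

Derivation:
Initial sum: 127
Change 1: A[4] 33 -> 50, delta = 17, sum = 144
Change 2: A[2] -13 -> 19, delta = 32, sum = 176
Change 3: A[3] 22 -> 21, delta = -1, sum = 175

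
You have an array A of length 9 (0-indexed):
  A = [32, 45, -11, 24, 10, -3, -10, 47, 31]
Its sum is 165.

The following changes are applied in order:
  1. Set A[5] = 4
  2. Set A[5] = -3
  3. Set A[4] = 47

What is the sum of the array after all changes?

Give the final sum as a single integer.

Answer: 202

Derivation:
Initial sum: 165
Change 1: A[5] -3 -> 4, delta = 7, sum = 172
Change 2: A[5] 4 -> -3, delta = -7, sum = 165
Change 3: A[4] 10 -> 47, delta = 37, sum = 202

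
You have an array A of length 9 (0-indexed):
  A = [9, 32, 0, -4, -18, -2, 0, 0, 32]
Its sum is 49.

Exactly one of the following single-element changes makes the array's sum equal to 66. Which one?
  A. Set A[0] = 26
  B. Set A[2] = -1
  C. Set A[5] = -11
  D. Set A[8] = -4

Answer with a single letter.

Option A: A[0] 9->26, delta=17, new_sum=49+(17)=66 <-- matches target
Option B: A[2] 0->-1, delta=-1, new_sum=49+(-1)=48
Option C: A[5] -2->-11, delta=-9, new_sum=49+(-9)=40
Option D: A[8] 32->-4, delta=-36, new_sum=49+(-36)=13

Answer: A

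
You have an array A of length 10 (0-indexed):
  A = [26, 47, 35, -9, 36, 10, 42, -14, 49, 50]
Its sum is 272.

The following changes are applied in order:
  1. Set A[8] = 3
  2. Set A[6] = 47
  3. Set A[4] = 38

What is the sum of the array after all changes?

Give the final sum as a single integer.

Initial sum: 272
Change 1: A[8] 49 -> 3, delta = -46, sum = 226
Change 2: A[6] 42 -> 47, delta = 5, sum = 231
Change 3: A[4] 36 -> 38, delta = 2, sum = 233

Answer: 233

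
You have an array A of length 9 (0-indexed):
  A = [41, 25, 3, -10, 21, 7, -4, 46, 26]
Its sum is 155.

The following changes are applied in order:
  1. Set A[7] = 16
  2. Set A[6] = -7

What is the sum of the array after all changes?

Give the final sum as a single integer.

Initial sum: 155
Change 1: A[7] 46 -> 16, delta = -30, sum = 125
Change 2: A[6] -4 -> -7, delta = -3, sum = 122

Answer: 122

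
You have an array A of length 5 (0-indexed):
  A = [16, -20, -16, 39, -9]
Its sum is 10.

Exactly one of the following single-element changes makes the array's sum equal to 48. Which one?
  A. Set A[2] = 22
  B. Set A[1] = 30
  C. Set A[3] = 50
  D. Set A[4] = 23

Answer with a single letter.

Option A: A[2] -16->22, delta=38, new_sum=10+(38)=48 <-- matches target
Option B: A[1] -20->30, delta=50, new_sum=10+(50)=60
Option C: A[3] 39->50, delta=11, new_sum=10+(11)=21
Option D: A[4] -9->23, delta=32, new_sum=10+(32)=42

Answer: A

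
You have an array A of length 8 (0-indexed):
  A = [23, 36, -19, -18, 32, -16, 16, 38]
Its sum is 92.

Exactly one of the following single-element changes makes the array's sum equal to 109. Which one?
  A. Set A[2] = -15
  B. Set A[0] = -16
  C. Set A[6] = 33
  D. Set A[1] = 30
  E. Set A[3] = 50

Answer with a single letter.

Option A: A[2] -19->-15, delta=4, new_sum=92+(4)=96
Option B: A[0] 23->-16, delta=-39, new_sum=92+(-39)=53
Option C: A[6] 16->33, delta=17, new_sum=92+(17)=109 <-- matches target
Option D: A[1] 36->30, delta=-6, new_sum=92+(-6)=86
Option E: A[3] -18->50, delta=68, new_sum=92+(68)=160

Answer: C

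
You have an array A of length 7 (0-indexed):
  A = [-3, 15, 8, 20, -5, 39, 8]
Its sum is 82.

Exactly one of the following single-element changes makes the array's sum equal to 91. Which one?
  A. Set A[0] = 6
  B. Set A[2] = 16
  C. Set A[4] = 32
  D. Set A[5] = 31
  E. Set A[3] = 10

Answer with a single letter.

Answer: A

Derivation:
Option A: A[0] -3->6, delta=9, new_sum=82+(9)=91 <-- matches target
Option B: A[2] 8->16, delta=8, new_sum=82+(8)=90
Option C: A[4] -5->32, delta=37, new_sum=82+(37)=119
Option D: A[5] 39->31, delta=-8, new_sum=82+(-8)=74
Option E: A[3] 20->10, delta=-10, new_sum=82+(-10)=72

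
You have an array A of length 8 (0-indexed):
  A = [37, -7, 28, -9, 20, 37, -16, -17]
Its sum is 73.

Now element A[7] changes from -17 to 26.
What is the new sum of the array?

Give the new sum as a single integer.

Old value at index 7: -17
New value at index 7: 26
Delta = 26 - -17 = 43
New sum = old_sum + delta = 73 + (43) = 116

Answer: 116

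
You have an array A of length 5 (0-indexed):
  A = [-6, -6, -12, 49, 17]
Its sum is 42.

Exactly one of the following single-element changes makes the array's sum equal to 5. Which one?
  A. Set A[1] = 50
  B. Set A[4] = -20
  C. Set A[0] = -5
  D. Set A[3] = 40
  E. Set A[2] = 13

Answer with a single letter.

Option A: A[1] -6->50, delta=56, new_sum=42+(56)=98
Option B: A[4] 17->-20, delta=-37, new_sum=42+(-37)=5 <-- matches target
Option C: A[0] -6->-5, delta=1, new_sum=42+(1)=43
Option D: A[3] 49->40, delta=-9, new_sum=42+(-9)=33
Option E: A[2] -12->13, delta=25, new_sum=42+(25)=67

Answer: B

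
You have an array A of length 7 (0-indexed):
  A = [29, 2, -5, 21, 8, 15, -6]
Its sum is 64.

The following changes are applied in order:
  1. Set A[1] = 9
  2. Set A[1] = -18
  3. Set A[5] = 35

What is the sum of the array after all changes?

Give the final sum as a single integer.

Initial sum: 64
Change 1: A[1] 2 -> 9, delta = 7, sum = 71
Change 2: A[1] 9 -> -18, delta = -27, sum = 44
Change 3: A[5] 15 -> 35, delta = 20, sum = 64

Answer: 64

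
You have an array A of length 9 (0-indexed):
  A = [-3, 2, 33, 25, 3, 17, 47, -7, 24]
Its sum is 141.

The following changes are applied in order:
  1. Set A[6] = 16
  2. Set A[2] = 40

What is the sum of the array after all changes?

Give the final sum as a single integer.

Answer: 117

Derivation:
Initial sum: 141
Change 1: A[6] 47 -> 16, delta = -31, sum = 110
Change 2: A[2] 33 -> 40, delta = 7, sum = 117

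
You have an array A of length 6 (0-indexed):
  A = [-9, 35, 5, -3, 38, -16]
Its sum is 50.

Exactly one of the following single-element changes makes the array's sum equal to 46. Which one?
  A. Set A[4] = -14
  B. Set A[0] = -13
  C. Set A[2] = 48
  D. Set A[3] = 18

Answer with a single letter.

Option A: A[4] 38->-14, delta=-52, new_sum=50+(-52)=-2
Option B: A[0] -9->-13, delta=-4, new_sum=50+(-4)=46 <-- matches target
Option C: A[2] 5->48, delta=43, new_sum=50+(43)=93
Option D: A[3] -3->18, delta=21, new_sum=50+(21)=71

Answer: B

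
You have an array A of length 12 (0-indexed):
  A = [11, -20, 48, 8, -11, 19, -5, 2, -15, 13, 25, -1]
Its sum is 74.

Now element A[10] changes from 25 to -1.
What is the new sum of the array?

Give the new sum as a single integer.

Old value at index 10: 25
New value at index 10: -1
Delta = -1 - 25 = -26
New sum = old_sum + delta = 74 + (-26) = 48

Answer: 48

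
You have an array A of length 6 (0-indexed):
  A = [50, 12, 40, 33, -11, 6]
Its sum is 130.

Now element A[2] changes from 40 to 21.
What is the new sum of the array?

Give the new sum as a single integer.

Answer: 111

Derivation:
Old value at index 2: 40
New value at index 2: 21
Delta = 21 - 40 = -19
New sum = old_sum + delta = 130 + (-19) = 111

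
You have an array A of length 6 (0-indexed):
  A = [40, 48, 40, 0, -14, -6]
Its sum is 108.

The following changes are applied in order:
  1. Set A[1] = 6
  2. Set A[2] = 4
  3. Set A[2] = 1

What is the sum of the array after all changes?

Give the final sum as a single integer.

Answer: 27

Derivation:
Initial sum: 108
Change 1: A[1] 48 -> 6, delta = -42, sum = 66
Change 2: A[2] 40 -> 4, delta = -36, sum = 30
Change 3: A[2] 4 -> 1, delta = -3, sum = 27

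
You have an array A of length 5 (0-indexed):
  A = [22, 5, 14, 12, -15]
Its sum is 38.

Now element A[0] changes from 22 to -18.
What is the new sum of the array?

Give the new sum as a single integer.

Old value at index 0: 22
New value at index 0: -18
Delta = -18 - 22 = -40
New sum = old_sum + delta = 38 + (-40) = -2

Answer: -2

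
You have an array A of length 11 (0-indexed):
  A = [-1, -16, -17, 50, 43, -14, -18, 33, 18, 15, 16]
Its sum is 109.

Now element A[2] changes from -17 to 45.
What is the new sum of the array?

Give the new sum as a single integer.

Answer: 171

Derivation:
Old value at index 2: -17
New value at index 2: 45
Delta = 45 - -17 = 62
New sum = old_sum + delta = 109 + (62) = 171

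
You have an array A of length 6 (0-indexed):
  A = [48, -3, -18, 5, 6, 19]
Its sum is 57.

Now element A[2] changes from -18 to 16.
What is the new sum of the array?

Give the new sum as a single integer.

Answer: 91

Derivation:
Old value at index 2: -18
New value at index 2: 16
Delta = 16 - -18 = 34
New sum = old_sum + delta = 57 + (34) = 91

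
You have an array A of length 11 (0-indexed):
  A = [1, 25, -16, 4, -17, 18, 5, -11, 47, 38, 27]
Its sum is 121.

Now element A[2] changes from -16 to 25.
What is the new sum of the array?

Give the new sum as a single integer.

Answer: 162

Derivation:
Old value at index 2: -16
New value at index 2: 25
Delta = 25 - -16 = 41
New sum = old_sum + delta = 121 + (41) = 162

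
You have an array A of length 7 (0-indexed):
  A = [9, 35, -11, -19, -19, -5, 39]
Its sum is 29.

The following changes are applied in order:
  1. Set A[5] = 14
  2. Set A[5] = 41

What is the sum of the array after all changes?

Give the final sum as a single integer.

Initial sum: 29
Change 1: A[5] -5 -> 14, delta = 19, sum = 48
Change 2: A[5] 14 -> 41, delta = 27, sum = 75

Answer: 75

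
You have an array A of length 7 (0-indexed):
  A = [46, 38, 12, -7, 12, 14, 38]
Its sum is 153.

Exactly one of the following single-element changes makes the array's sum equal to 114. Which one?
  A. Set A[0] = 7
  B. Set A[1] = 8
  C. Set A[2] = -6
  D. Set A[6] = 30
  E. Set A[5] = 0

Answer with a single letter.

Option A: A[0] 46->7, delta=-39, new_sum=153+(-39)=114 <-- matches target
Option B: A[1] 38->8, delta=-30, new_sum=153+(-30)=123
Option C: A[2] 12->-6, delta=-18, new_sum=153+(-18)=135
Option D: A[6] 38->30, delta=-8, new_sum=153+(-8)=145
Option E: A[5] 14->0, delta=-14, new_sum=153+(-14)=139

Answer: A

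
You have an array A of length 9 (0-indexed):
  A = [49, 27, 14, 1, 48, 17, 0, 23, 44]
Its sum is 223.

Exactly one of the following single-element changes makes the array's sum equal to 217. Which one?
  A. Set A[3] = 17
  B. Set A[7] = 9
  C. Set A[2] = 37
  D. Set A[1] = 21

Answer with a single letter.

Answer: D

Derivation:
Option A: A[3] 1->17, delta=16, new_sum=223+(16)=239
Option B: A[7] 23->9, delta=-14, new_sum=223+(-14)=209
Option C: A[2] 14->37, delta=23, new_sum=223+(23)=246
Option D: A[1] 27->21, delta=-6, new_sum=223+(-6)=217 <-- matches target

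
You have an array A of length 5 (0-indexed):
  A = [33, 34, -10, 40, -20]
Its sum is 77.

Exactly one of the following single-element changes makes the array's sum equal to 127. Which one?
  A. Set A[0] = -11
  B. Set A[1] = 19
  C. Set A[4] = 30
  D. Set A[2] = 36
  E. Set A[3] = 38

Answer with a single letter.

Answer: C

Derivation:
Option A: A[0] 33->-11, delta=-44, new_sum=77+(-44)=33
Option B: A[1] 34->19, delta=-15, new_sum=77+(-15)=62
Option C: A[4] -20->30, delta=50, new_sum=77+(50)=127 <-- matches target
Option D: A[2] -10->36, delta=46, new_sum=77+(46)=123
Option E: A[3] 40->38, delta=-2, new_sum=77+(-2)=75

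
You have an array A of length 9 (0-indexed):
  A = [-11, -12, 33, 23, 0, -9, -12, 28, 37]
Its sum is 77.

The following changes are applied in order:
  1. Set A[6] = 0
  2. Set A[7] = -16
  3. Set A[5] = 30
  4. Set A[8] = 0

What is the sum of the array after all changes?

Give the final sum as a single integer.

Initial sum: 77
Change 1: A[6] -12 -> 0, delta = 12, sum = 89
Change 2: A[7] 28 -> -16, delta = -44, sum = 45
Change 3: A[5] -9 -> 30, delta = 39, sum = 84
Change 4: A[8] 37 -> 0, delta = -37, sum = 47

Answer: 47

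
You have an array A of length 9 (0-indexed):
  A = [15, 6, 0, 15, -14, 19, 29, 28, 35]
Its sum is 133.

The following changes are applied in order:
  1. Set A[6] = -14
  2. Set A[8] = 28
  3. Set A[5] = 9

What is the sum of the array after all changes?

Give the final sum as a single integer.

Answer: 73

Derivation:
Initial sum: 133
Change 1: A[6] 29 -> -14, delta = -43, sum = 90
Change 2: A[8] 35 -> 28, delta = -7, sum = 83
Change 3: A[5] 19 -> 9, delta = -10, sum = 73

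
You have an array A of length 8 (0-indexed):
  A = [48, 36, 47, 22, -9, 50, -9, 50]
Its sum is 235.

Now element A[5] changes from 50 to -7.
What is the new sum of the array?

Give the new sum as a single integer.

Old value at index 5: 50
New value at index 5: -7
Delta = -7 - 50 = -57
New sum = old_sum + delta = 235 + (-57) = 178

Answer: 178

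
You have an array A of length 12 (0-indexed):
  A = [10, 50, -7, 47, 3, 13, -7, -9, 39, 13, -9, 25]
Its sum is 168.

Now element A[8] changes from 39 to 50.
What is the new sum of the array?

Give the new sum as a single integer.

Answer: 179

Derivation:
Old value at index 8: 39
New value at index 8: 50
Delta = 50 - 39 = 11
New sum = old_sum + delta = 168 + (11) = 179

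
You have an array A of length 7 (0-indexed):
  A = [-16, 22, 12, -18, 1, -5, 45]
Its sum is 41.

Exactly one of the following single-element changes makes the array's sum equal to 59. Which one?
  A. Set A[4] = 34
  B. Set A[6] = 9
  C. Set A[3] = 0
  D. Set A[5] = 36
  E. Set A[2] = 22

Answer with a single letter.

Answer: C

Derivation:
Option A: A[4] 1->34, delta=33, new_sum=41+(33)=74
Option B: A[6] 45->9, delta=-36, new_sum=41+(-36)=5
Option C: A[3] -18->0, delta=18, new_sum=41+(18)=59 <-- matches target
Option D: A[5] -5->36, delta=41, new_sum=41+(41)=82
Option E: A[2] 12->22, delta=10, new_sum=41+(10)=51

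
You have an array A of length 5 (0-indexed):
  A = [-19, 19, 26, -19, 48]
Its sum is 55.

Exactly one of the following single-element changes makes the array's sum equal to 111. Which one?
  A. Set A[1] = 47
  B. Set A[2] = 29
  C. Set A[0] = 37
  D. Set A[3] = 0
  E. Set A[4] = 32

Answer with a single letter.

Answer: C

Derivation:
Option A: A[1] 19->47, delta=28, new_sum=55+(28)=83
Option B: A[2] 26->29, delta=3, new_sum=55+(3)=58
Option C: A[0] -19->37, delta=56, new_sum=55+(56)=111 <-- matches target
Option D: A[3] -19->0, delta=19, new_sum=55+(19)=74
Option E: A[4] 48->32, delta=-16, new_sum=55+(-16)=39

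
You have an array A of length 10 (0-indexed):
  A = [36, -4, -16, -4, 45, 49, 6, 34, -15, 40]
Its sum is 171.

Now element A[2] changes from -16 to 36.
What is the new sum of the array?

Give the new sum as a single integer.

Answer: 223

Derivation:
Old value at index 2: -16
New value at index 2: 36
Delta = 36 - -16 = 52
New sum = old_sum + delta = 171 + (52) = 223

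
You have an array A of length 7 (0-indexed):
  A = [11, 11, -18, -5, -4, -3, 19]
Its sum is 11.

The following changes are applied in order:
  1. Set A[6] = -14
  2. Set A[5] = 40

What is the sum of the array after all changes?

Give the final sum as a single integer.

Initial sum: 11
Change 1: A[6] 19 -> -14, delta = -33, sum = -22
Change 2: A[5] -3 -> 40, delta = 43, sum = 21

Answer: 21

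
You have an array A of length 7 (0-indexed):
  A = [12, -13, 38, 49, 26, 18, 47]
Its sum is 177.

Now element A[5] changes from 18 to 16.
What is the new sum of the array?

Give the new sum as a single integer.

Answer: 175

Derivation:
Old value at index 5: 18
New value at index 5: 16
Delta = 16 - 18 = -2
New sum = old_sum + delta = 177 + (-2) = 175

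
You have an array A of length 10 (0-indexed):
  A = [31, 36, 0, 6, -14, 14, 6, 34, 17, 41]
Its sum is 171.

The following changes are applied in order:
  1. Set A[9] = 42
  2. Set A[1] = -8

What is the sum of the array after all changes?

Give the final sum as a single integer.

Answer: 128

Derivation:
Initial sum: 171
Change 1: A[9] 41 -> 42, delta = 1, sum = 172
Change 2: A[1] 36 -> -8, delta = -44, sum = 128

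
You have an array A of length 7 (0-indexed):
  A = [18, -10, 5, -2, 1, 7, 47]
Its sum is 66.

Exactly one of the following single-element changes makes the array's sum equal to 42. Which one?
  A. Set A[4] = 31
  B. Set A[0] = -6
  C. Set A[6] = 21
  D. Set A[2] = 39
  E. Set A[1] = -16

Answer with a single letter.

Option A: A[4] 1->31, delta=30, new_sum=66+(30)=96
Option B: A[0] 18->-6, delta=-24, new_sum=66+(-24)=42 <-- matches target
Option C: A[6] 47->21, delta=-26, new_sum=66+(-26)=40
Option D: A[2] 5->39, delta=34, new_sum=66+(34)=100
Option E: A[1] -10->-16, delta=-6, new_sum=66+(-6)=60

Answer: B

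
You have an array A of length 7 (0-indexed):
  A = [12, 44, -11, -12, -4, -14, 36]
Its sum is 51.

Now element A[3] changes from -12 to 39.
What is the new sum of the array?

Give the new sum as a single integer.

Old value at index 3: -12
New value at index 3: 39
Delta = 39 - -12 = 51
New sum = old_sum + delta = 51 + (51) = 102

Answer: 102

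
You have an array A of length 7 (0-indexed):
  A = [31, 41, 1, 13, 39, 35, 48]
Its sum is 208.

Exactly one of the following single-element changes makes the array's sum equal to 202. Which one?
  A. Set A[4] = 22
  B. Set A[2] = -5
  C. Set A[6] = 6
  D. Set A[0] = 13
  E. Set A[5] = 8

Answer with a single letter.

Option A: A[4] 39->22, delta=-17, new_sum=208+(-17)=191
Option B: A[2] 1->-5, delta=-6, new_sum=208+(-6)=202 <-- matches target
Option C: A[6] 48->6, delta=-42, new_sum=208+(-42)=166
Option D: A[0] 31->13, delta=-18, new_sum=208+(-18)=190
Option E: A[5] 35->8, delta=-27, new_sum=208+(-27)=181

Answer: B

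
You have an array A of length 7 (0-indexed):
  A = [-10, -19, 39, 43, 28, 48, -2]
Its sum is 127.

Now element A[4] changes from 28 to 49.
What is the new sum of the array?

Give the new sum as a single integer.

Answer: 148

Derivation:
Old value at index 4: 28
New value at index 4: 49
Delta = 49 - 28 = 21
New sum = old_sum + delta = 127 + (21) = 148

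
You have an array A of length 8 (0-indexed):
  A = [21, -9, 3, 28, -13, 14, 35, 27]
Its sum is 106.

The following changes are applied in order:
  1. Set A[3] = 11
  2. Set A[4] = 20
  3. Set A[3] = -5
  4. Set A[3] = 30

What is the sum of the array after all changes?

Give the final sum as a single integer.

Initial sum: 106
Change 1: A[3] 28 -> 11, delta = -17, sum = 89
Change 2: A[4] -13 -> 20, delta = 33, sum = 122
Change 3: A[3] 11 -> -5, delta = -16, sum = 106
Change 4: A[3] -5 -> 30, delta = 35, sum = 141

Answer: 141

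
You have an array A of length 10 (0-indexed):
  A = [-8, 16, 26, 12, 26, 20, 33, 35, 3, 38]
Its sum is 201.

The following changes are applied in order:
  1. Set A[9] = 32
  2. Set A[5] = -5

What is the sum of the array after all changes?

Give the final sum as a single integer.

Initial sum: 201
Change 1: A[9] 38 -> 32, delta = -6, sum = 195
Change 2: A[5] 20 -> -5, delta = -25, sum = 170

Answer: 170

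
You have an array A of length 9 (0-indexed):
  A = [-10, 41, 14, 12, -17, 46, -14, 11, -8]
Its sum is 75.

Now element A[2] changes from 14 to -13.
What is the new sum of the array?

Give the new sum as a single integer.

Old value at index 2: 14
New value at index 2: -13
Delta = -13 - 14 = -27
New sum = old_sum + delta = 75 + (-27) = 48

Answer: 48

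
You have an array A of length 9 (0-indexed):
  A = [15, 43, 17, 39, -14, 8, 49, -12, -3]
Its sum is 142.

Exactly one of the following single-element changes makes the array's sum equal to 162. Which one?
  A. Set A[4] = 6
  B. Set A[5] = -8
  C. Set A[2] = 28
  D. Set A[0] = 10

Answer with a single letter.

Answer: A

Derivation:
Option A: A[4] -14->6, delta=20, new_sum=142+(20)=162 <-- matches target
Option B: A[5] 8->-8, delta=-16, new_sum=142+(-16)=126
Option C: A[2] 17->28, delta=11, new_sum=142+(11)=153
Option D: A[0] 15->10, delta=-5, new_sum=142+(-5)=137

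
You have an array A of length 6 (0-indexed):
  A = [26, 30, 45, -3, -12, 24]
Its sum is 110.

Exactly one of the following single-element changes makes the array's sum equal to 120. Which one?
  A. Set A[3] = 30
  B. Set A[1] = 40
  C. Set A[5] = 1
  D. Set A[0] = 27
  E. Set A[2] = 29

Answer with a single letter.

Answer: B

Derivation:
Option A: A[3] -3->30, delta=33, new_sum=110+(33)=143
Option B: A[1] 30->40, delta=10, new_sum=110+(10)=120 <-- matches target
Option C: A[5] 24->1, delta=-23, new_sum=110+(-23)=87
Option D: A[0] 26->27, delta=1, new_sum=110+(1)=111
Option E: A[2] 45->29, delta=-16, new_sum=110+(-16)=94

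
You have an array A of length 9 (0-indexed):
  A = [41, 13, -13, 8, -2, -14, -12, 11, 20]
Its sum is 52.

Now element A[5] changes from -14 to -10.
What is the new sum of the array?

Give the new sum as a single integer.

Old value at index 5: -14
New value at index 5: -10
Delta = -10 - -14 = 4
New sum = old_sum + delta = 52 + (4) = 56

Answer: 56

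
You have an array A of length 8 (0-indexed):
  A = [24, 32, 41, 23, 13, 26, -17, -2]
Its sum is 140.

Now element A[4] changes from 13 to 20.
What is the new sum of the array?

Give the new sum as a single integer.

Old value at index 4: 13
New value at index 4: 20
Delta = 20 - 13 = 7
New sum = old_sum + delta = 140 + (7) = 147

Answer: 147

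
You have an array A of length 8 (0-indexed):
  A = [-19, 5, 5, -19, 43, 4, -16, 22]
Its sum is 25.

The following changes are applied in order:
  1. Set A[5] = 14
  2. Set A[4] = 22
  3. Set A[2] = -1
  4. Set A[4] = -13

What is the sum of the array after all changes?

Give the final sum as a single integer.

Answer: -27

Derivation:
Initial sum: 25
Change 1: A[5] 4 -> 14, delta = 10, sum = 35
Change 2: A[4] 43 -> 22, delta = -21, sum = 14
Change 3: A[2] 5 -> -1, delta = -6, sum = 8
Change 4: A[4] 22 -> -13, delta = -35, sum = -27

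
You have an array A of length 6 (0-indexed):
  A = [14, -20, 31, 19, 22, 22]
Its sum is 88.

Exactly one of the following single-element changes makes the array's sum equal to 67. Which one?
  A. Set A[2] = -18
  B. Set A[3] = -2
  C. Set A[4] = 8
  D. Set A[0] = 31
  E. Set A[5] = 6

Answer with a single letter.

Answer: B

Derivation:
Option A: A[2] 31->-18, delta=-49, new_sum=88+(-49)=39
Option B: A[3] 19->-2, delta=-21, new_sum=88+(-21)=67 <-- matches target
Option C: A[4] 22->8, delta=-14, new_sum=88+(-14)=74
Option D: A[0] 14->31, delta=17, new_sum=88+(17)=105
Option E: A[5] 22->6, delta=-16, new_sum=88+(-16)=72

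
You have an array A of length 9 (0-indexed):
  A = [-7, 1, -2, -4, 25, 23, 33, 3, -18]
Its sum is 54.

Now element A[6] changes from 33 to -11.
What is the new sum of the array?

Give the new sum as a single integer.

Old value at index 6: 33
New value at index 6: -11
Delta = -11 - 33 = -44
New sum = old_sum + delta = 54 + (-44) = 10

Answer: 10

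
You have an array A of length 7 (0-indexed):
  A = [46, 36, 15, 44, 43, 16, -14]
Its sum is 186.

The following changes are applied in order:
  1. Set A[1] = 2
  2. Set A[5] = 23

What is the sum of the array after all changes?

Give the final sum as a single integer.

Answer: 159

Derivation:
Initial sum: 186
Change 1: A[1] 36 -> 2, delta = -34, sum = 152
Change 2: A[5] 16 -> 23, delta = 7, sum = 159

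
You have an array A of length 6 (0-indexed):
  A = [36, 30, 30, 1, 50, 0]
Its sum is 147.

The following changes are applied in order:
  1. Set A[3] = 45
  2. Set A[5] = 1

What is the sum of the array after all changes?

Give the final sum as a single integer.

Initial sum: 147
Change 1: A[3] 1 -> 45, delta = 44, sum = 191
Change 2: A[5] 0 -> 1, delta = 1, sum = 192

Answer: 192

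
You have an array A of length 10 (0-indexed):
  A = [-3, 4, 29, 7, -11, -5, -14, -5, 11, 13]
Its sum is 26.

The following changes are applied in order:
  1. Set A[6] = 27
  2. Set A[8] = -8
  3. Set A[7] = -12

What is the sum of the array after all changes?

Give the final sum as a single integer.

Answer: 41

Derivation:
Initial sum: 26
Change 1: A[6] -14 -> 27, delta = 41, sum = 67
Change 2: A[8] 11 -> -8, delta = -19, sum = 48
Change 3: A[7] -5 -> -12, delta = -7, sum = 41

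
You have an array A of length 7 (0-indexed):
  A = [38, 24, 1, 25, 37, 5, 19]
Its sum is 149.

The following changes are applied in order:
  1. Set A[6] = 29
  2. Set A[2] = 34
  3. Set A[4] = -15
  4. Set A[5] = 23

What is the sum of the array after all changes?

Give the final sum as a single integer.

Initial sum: 149
Change 1: A[6] 19 -> 29, delta = 10, sum = 159
Change 2: A[2] 1 -> 34, delta = 33, sum = 192
Change 3: A[4] 37 -> -15, delta = -52, sum = 140
Change 4: A[5] 5 -> 23, delta = 18, sum = 158

Answer: 158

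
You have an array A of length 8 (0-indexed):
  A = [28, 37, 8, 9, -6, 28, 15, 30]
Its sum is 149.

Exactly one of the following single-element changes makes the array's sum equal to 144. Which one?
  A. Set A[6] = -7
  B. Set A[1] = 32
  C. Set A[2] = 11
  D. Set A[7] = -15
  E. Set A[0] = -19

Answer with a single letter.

Answer: B

Derivation:
Option A: A[6] 15->-7, delta=-22, new_sum=149+(-22)=127
Option B: A[1] 37->32, delta=-5, new_sum=149+(-5)=144 <-- matches target
Option C: A[2] 8->11, delta=3, new_sum=149+(3)=152
Option D: A[7] 30->-15, delta=-45, new_sum=149+(-45)=104
Option E: A[0] 28->-19, delta=-47, new_sum=149+(-47)=102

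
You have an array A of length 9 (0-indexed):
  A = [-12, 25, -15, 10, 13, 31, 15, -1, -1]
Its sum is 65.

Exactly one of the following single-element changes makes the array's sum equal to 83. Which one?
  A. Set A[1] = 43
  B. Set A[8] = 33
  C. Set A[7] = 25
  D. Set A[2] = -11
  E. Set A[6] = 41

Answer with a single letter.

Answer: A

Derivation:
Option A: A[1] 25->43, delta=18, new_sum=65+(18)=83 <-- matches target
Option B: A[8] -1->33, delta=34, new_sum=65+(34)=99
Option C: A[7] -1->25, delta=26, new_sum=65+(26)=91
Option D: A[2] -15->-11, delta=4, new_sum=65+(4)=69
Option E: A[6] 15->41, delta=26, new_sum=65+(26)=91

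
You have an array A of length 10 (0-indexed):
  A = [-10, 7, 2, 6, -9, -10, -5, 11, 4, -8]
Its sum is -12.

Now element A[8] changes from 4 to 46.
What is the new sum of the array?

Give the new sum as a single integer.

Answer: 30

Derivation:
Old value at index 8: 4
New value at index 8: 46
Delta = 46 - 4 = 42
New sum = old_sum + delta = -12 + (42) = 30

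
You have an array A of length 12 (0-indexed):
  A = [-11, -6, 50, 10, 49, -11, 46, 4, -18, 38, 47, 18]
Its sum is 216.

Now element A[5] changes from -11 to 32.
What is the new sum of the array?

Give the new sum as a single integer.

Answer: 259

Derivation:
Old value at index 5: -11
New value at index 5: 32
Delta = 32 - -11 = 43
New sum = old_sum + delta = 216 + (43) = 259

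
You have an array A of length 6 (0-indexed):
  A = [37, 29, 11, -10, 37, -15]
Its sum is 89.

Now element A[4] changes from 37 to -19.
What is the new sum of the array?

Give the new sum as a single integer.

Answer: 33

Derivation:
Old value at index 4: 37
New value at index 4: -19
Delta = -19 - 37 = -56
New sum = old_sum + delta = 89 + (-56) = 33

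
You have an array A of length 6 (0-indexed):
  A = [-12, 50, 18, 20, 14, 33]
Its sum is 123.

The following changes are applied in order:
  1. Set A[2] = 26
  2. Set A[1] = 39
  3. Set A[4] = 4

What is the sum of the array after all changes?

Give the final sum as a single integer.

Initial sum: 123
Change 1: A[2] 18 -> 26, delta = 8, sum = 131
Change 2: A[1] 50 -> 39, delta = -11, sum = 120
Change 3: A[4] 14 -> 4, delta = -10, sum = 110

Answer: 110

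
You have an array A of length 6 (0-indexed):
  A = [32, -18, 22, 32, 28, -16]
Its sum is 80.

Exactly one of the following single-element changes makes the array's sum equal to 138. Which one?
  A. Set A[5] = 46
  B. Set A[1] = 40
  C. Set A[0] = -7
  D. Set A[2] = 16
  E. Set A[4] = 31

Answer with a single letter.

Answer: B

Derivation:
Option A: A[5] -16->46, delta=62, new_sum=80+(62)=142
Option B: A[1] -18->40, delta=58, new_sum=80+(58)=138 <-- matches target
Option C: A[0] 32->-7, delta=-39, new_sum=80+(-39)=41
Option D: A[2] 22->16, delta=-6, new_sum=80+(-6)=74
Option E: A[4] 28->31, delta=3, new_sum=80+(3)=83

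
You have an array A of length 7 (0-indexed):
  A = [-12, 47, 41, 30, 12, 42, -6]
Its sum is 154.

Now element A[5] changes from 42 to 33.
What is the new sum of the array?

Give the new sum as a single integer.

Answer: 145

Derivation:
Old value at index 5: 42
New value at index 5: 33
Delta = 33 - 42 = -9
New sum = old_sum + delta = 154 + (-9) = 145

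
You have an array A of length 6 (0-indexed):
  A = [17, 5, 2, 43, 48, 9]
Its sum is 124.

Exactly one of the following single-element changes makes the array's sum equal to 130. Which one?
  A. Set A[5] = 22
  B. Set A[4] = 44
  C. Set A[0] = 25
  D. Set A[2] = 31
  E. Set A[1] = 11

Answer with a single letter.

Answer: E

Derivation:
Option A: A[5] 9->22, delta=13, new_sum=124+(13)=137
Option B: A[4] 48->44, delta=-4, new_sum=124+(-4)=120
Option C: A[0] 17->25, delta=8, new_sum=124+(8)=132
Option D: A[2] 2->31, delta=29, new_sum=124+(29)=153
Option E: A[1] 5->11, delta=6, new_sum=124+(6)=130 <-- matches target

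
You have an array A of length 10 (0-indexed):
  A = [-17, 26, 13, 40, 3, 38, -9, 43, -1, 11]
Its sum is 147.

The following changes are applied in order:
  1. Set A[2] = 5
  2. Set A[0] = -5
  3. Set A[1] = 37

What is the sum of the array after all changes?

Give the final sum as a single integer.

Initial sum: 147
Change 1: A[2] 13 -> 5, delta = -8, sum = 139
Change 2: A[0] -17 -> -5, delta = 12, sum = 151
Change 3: A[1] 26 -> 37, delta = 11, sum = 162

Answer: 162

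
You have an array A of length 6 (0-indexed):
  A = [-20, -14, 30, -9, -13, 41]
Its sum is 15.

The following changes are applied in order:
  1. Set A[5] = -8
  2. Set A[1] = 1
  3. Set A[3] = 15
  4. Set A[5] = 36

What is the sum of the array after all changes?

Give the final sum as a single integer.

Answer: 49

Derivation:
Initial sum: 15
Change 1: A[5] 41 -> -8, delta = -49, sum = -34
Change 2: A[1] -14 -> 1, delta = 15, sum = -19
Change 3: A[3] -9 -> 15, delta = 24, sum = 5
Change 4: A[5] -8 -> 36, delta = 44, sum = 49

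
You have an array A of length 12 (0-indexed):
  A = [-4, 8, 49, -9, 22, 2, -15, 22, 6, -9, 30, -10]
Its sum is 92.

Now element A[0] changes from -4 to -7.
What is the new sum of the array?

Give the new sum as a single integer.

Answer: 89

Derivation:
Old value at index 0: -4
New value at index 0: -7
Delta = -7 - -4 = -3
New sum = old_sum + delta = 92 + (-3) = 89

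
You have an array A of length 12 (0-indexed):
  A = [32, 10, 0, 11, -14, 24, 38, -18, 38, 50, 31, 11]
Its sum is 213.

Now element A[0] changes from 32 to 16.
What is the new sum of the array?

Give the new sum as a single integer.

Old value at index 0: 32
New value at index 0: 16
Delta = 16 - 32 = -16
New sum = old_sum + delta = 213 + (-16) = 197

Answer: 197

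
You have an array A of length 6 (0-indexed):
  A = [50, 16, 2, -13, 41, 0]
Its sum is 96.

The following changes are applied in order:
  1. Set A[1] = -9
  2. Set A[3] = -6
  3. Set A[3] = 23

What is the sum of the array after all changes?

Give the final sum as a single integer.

Initial sum: 96
Change 1: A[1] 16 -> -9, delta = -25, sum = 71
Change 2: A[3] -13 -> -6, delta = 7, sum = 78
Change 3: A[3] -6 -> 23, delta = 29, sum = 107

Answer: 107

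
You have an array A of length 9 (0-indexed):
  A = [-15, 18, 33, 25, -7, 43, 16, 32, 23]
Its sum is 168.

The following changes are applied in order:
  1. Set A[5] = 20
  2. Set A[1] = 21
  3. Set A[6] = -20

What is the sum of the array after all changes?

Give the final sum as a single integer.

Answer: 112

Derivation:
Initial sum: 168
Change 1: A[5] 43 -> 20, delta = -23, sum = 145
Change 2: A[1] 18 -> 21, delta = 3, sum = 148
Change 3: A[6] 16 -> -20, delta = -36, sum = 112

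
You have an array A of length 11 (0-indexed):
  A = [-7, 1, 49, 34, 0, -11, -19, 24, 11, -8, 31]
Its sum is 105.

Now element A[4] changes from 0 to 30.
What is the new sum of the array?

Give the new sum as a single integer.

Answer: 135

Derivation:
Old value at index 4: 0
New value at index 4: 30
Delta = 30 - 0 = 30
New sum = old_sum + delta = 105 + (30) = 135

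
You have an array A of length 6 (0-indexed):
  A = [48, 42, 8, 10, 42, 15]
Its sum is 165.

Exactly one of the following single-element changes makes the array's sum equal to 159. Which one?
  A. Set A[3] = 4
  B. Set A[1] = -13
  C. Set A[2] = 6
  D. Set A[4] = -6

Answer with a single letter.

Option A: A[3] 10->4, delta=-6, new_sum=165+(-6)=159 <-- matches target
Option B: A[1] 42->-13, delta=-55, new_sum=165+(-55)=110
Option C: A[2] 8->6, delta=-2, new_sum=165+(-2)=163
Option D: A[4] 42->-6, delta=-48, new_sum=165+(-48)=117

Answer: A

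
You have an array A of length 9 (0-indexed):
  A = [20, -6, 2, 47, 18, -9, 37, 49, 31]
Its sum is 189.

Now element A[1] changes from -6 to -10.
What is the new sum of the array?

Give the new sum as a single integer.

Old value at index 1: -6
New value at index 1: -10
Delta = -10 - -6 = -4
New sum = old_sum + delta = 189 + (-4) = 185

Answer: 185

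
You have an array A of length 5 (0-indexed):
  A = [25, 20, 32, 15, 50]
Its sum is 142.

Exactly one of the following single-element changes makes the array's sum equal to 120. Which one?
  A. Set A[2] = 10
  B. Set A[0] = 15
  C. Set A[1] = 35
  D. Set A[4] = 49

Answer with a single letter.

Answer: A

Derivation:
Option A: A[2] 32->10, delta=-22, new_sum=142+(-22)=120 <-- matches target
Option B: A[0] 25->15, delta=-10, new_sum=142+(-10)=132
Option C: A[1] 20->35, delta=15, new_sum=142+(15)=157
Option D: A[4] 50->49, delta=-1, new_sum=142+(-1)=141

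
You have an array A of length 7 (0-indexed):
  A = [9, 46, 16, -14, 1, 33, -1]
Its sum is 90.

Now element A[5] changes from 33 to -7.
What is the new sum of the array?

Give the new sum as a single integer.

Answer: 50

Derivation:
Old value at index 5: 33
New value at index 5: -7
Delta = -7 - 33 = -40
New sum = old_sum + delta = 90 + (-40) = 50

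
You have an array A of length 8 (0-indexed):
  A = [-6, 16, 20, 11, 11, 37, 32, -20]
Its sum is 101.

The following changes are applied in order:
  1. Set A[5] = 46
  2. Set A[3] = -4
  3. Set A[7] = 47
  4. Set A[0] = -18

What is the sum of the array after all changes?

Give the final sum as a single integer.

Answer: 150

Derivation:
Initial sum: 101
Change 1: A[5] 37 -> 46, delta = 9, sum = 110
Change 2: A[3] 11 -> -4, delta = -15, sum = 95
Change 3: A[7] -20 -> 47, delta = 67, sum = 162
Change 4: A[0] -6 -> -18, delta = -12, sum = 150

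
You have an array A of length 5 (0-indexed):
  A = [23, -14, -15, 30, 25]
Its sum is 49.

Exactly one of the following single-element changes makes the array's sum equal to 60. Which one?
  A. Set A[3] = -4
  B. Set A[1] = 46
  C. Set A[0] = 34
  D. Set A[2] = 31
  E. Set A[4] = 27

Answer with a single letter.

Option A: A[3] 30->-4, delta=-34, new_sum=49+(-34)=15
Option B: A[1] -14->46, delta=60, new_sum=49+(60)=109
Option C: A[0] 23->34, delta=11, new_sum=49+(11)=60 <-- matches target
Option D: A[2] -15->31, delta=46, new_sum=49+(46)=95
Option E: A[4] 25->27, delta=2, new_sum=49+(2)=51

Answer: C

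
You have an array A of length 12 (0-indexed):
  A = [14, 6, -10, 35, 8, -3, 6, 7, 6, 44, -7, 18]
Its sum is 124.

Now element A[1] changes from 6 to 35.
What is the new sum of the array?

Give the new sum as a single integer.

Answer: 153

Derivation:
Old value at index 1: 6
New value at index 1: 35
Delta = 35 - 6 = 29
New sum = old_sum + delta = 124 + (29) = 153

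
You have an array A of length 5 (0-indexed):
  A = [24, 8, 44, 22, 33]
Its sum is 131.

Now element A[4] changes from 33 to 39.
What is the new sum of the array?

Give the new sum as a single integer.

Old value at index 4: 33
New value at index 4: 39
Delta = 39 - 33 = 6
New sum = old_sum + delta = 131 + (6) = 137

Answer: 137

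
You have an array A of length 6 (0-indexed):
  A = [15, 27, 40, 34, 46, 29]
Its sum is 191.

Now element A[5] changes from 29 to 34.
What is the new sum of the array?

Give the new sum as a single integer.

Old value at index 5: 29
New value at index 5: 34
Delta = 34 - 29 = 5
New sum = old_sum + delta = 191 + (5) = 196

Answer: 196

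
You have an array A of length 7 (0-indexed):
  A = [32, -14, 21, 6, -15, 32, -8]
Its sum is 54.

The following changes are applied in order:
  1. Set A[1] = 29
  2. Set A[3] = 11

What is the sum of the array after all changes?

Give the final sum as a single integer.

Initial sum: 54
Change 1: A[1] -14 -> 29, delta = 43, sum = 97
Change 2: A[3] 6 -> 11, delta = 5, sum = 102

Answer: 102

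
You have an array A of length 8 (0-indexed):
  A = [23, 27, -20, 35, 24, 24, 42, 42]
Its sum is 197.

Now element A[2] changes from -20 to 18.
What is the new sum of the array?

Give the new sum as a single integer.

Old value at index 2: -20
New value at index 2: 18
Delta = 18 - -20 = 38
New sum = old_sum + delta = 197 + (38) = 235

Answer: 235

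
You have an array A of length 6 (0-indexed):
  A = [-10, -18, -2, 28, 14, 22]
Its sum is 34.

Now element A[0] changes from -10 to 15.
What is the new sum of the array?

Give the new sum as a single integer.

Old value at index 0: -10
New value at index 0: 15
Delta = 15 - -10 = 25
New sum = old_sum + delta = 34 + (25) = 59

Answer: 59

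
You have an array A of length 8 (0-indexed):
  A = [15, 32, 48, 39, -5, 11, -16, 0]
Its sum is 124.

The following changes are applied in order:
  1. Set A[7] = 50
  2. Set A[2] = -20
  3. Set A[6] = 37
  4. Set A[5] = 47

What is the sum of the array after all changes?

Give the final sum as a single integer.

Initial sum: 124
Change 1: A[7] 0 -> 50, delta = 50, sum = 174
Change 2: A[2] 48 -> -20, delta = -68, sum = 106
Change 3: A[6] -16 -> 37, delta = 53, sum = 159
Change 4: A[5] 11 -> 47, delta = 36, sum = 195

Answer: 195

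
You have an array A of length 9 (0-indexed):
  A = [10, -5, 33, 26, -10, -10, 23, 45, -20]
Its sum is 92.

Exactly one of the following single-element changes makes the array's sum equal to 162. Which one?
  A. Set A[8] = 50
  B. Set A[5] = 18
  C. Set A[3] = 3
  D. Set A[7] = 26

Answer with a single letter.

Option A: A[8] -20->50, delta=70, new_sum=92+(70)=162 <-- matches target
Option B: A[5] -10->18, delta=28, new_sum=92+(28)=120
Option C: A[3] 26->3, delta=-23, new_sum=92+(-23)=69
Option D: A[7] 45->26, delta=-19, new_sum=92+(-19)=73

Answer: A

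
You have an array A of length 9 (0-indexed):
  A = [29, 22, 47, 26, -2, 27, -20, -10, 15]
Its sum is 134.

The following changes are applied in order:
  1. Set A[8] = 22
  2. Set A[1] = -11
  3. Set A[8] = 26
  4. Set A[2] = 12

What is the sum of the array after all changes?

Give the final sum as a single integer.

Initial sum: 134
Change 1: A[8] 15 -> 22, delta = 7, sum = 141
Change 2: A[1] 22 -> -11, delta = -33, sum = 108
Change 3: A[8] 22 -> 26, delta = 4, sum = 112
Change 4: A[2] 47 -> 12, delta = -35, sum = 77

Answer: 77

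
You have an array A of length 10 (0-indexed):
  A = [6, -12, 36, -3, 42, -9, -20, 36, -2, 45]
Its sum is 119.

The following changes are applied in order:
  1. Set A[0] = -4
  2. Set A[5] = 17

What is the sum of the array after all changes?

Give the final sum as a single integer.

Answer: 135

Derivation:
Initial sum: 119
Change 1: A[0] 6 -> -4, delta = -10, sum = 109
Change 2: A[5] -9 -> 17, delta = 26, sum = 135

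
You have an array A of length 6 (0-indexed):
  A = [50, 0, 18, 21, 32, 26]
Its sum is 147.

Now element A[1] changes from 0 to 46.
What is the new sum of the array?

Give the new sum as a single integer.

Answer: 193

Derivation:
Old value at index 1: 0
New value at index 1: 46
Delta = 46 - 0 = 46
New sum = old_sum + delta = 147 + (46) = 193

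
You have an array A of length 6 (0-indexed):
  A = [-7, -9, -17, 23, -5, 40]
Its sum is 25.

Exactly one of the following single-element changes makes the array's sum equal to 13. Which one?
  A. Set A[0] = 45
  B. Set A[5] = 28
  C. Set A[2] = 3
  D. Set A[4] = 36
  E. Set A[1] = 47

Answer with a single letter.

Answer: B

Derivation:
Option A: A[0] -7->45, delta=52, new_sum=25+(52)=77
Option B: A[5] 40->28, delta=-12, new_sum=25+(-12)=13 <-- matches target
Option C: A[2] -17->3, delta=20, new_sum=25+(20)=45
Option D: A[4] -5->36, delta=41, new_sum=25+(41)=66
Option E: A[1] -9->47, delta=56, new_sum=25+(56)=81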